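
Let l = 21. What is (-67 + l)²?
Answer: 2116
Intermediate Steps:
(-67 + l)² = (-67 + 21)² = (-46)² = 2116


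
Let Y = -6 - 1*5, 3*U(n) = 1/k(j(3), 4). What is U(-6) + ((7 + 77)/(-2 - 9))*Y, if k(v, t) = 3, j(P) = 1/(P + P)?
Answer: 757/9 ≈ 84.111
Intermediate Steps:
j(P) = 1/(2*P)
U(n) = ⅑ (U(n) = (⅓)/3 = (⅓)*(⅓) = ⅑)
Y = -11 (Y = -6 - 5 = -11)
U(-6) + ((7 + 77)/(-2 - 9))*Y = ⅑ + ((7 + 77)/(-2 - 9))*(-11) = ⅑ + (84/(-11))*(-11) = ⅑ + (84*(-1/11))*(-11) = ⅑ - 84/11*(-11) = ⅑ + 84 = 757/9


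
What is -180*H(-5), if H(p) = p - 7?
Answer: 2160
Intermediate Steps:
H(p) = -7 + p
-180*H(-5) = -180*(-7 - 5) = -180*(-12) = 2160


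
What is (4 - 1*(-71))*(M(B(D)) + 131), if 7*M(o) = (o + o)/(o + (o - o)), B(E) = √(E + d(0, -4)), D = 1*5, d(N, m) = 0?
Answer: 68925/7 ≈ 9846.4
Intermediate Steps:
D = 5
B(E) = √E (B(E) = √(E + 0) = √E)
M(o) = 2/7 (M(o) = ((o + o)/(o + (o - o)))/7 = ((2*o)/(o + 0))/7 = ((2*o)/o)/7 = (⅐)*2 = 2/7)
(4 - 1*(-71))*(M(B(D)) + 131) = (4 - 1*(-71))*(2/7 + 131) = (4 + 71)*(919/7) = 75*(919/7) = 68925/7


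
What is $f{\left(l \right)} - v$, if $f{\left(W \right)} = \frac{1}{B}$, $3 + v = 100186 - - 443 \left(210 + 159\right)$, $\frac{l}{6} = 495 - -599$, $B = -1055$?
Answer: $- \frac{278150751}{1055} \approx -2.6365 \cdot 10^{5}$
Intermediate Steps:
$l = 6564$ ($l = 6 \left(495 - -599\right) = 6 \left(495 + 599\right) = 6 \cdot 1094 = 6564$)
$v = 263650$ ($v = -3 - \left(-100186 - 443 \left(210 + 159\right)\right) = -3 - \left(-100186 - 163467\right) = -3 + \left(100186 - -163467\right) = -3 + \left(100186 + 163467\right) = -3 + 263653 = 263650$)
$f{\left(W \right)} = - \frac{1}{1055}$ ($f{\left(W \right)} = \frac{1}{-1055} = - \frac{1}{1055}$)
$f{\left(l \right)} - v = - \frac{1}{1055} - 263650 = - \frac{278150751}{1055}$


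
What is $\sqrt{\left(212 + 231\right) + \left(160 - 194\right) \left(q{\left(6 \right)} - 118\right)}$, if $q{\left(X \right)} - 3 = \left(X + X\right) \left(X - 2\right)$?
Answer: $\sqrt{2721} \approx 52.163$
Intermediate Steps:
$q{\left(X \right)} = 3 + 2 X \left(-2 + X\right)$ ($q{\left(X \right)} = 3 + \left(X + X\right) \left(X - 2\right) = 3 + 2 X \left(-2 + X\right)$)
$\sqrt{\left(212 + 231\right) + \left(160 - 194\right) \left(q{\left(6 \right)} - 118\right)} = \sqrt{\left(212 + 231\right) + \left(160 - 194\right) \left(\left(3 - 24 + 2 \cdot 6^{2}\right) - 118\right)} = \sqrt{443 - 34 \left(\left(3 - 24 + 2 \cdot 36\right) - 118\right)} = \sqrt{443 - 34 \left(\left(3 - 24 + 72\right) - 118\right)} = \sqrt{443 - 34 \left(51 - 118\right)} = \sqrt{443 - -2278} = \sqrt{443 + 2278} = \sqrt{2721}$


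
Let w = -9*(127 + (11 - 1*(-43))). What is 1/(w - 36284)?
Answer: -1/37913 ≈ -2.6376e-5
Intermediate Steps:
w = -1629 (w = -9*(127 + (11 + 43)) = -9*(127 + 54) = -9*181 = -1629)
1/(w - 36284) = 1/(-1629 - 36284) = 1/(-37913) = -1/37913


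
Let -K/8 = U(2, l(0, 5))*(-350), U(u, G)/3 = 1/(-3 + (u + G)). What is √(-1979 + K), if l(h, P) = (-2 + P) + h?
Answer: √2221 ≈ 47.128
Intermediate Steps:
l(h, P) = -2 + P + h
U(u, G) = 3/(-3 + G + u) (U(u, G) = 3/(-3 + (u + G)) = 3/(-3 + (G + u)) = 3/(-3 + G + u))
K = 4200 (K = -8*3/(-3 + (-2 + 5 + 0) + 2)*(-350) = -8*3/(-3 + 3 + 2)*(-350) = -8*3/2*(-350) = -8*3*(½)*(-350) = -12*(-350) = -8*(-525) = 4200)
√(-1979 + K) = √(-1979 + 4200) = √2221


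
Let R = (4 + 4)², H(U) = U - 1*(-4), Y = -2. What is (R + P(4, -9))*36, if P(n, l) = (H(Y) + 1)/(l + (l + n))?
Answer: 16074/7 ≈ 2296.3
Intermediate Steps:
H(U) = 4 + U (H(U) = U + 4 = 4 + U)
R = 64 (R = 8² = 64)
P(n, l) = 3/(n + 2*l) (P(n, l) = ((4 - 2) + 1)/(l + (l + n)) = (2 + 1)/(n + 2*l) = 3/(n + 2*l))
(R + P(4, -9))*36 = (64 + 3/(4 + 2*(-9)))*36 = (64 + 3/(4 - 18))*36 = (64 + 3/(-14))*36 = (64 + 3*(-1/14))*36 = (64 - 3/14)*36 = (893/14)*36 = 16074/7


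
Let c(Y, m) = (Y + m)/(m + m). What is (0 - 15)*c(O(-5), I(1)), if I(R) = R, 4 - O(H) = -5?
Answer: -75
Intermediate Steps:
O(H) = 9 (O(H) = 4 - 1*(-5) = 4 + 5 = 9)
c(Y, m) = (Y + m)/(2*m) (c(Y, m) = (Y + m)/((2*m)) = (Y + m)*(1/(2*m)) = (Y + m)/(2*m))
(0 - 15)*c(O(-5), I(1)) = (0 - 15)*((1/2)*(9 + 1)/1) = -15*10/2 = -15*5 = -75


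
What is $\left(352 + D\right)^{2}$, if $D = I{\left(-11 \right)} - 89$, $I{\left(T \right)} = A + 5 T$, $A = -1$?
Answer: $42849$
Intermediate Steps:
$I{\left(T \right)} = -1 + 5 T$
$D = -145$ ($D = \left(-1 + 5 \left(-11\right)\right) - 89 = \left(-1 - 55\right) - 89 = -56 - 89 = -145$)
$\left(352 + D\right)^{2} = \left(352 - 145\right)^{2} = 207^{2} = 42849$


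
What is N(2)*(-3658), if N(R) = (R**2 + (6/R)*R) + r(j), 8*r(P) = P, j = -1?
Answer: -144491/4 ≈ -36123.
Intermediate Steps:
r(P) = P/8
N(R) = 47/8 + R**2 (N(R) = (R**2 + (6/R)*R) + (1/8)*(-1) = (R**2 + 6) - 1/8 = (6 + R**2) - 1/8 = 47/8 + R**2)
N(2)*(-3658) = (47/8 + 2**2)*(-3658) = (47/8 + 4)*(-3658) = (79/8)*(-3658) = -144491/4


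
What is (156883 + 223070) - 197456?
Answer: 182497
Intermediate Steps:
(156883 + 223070) - 197456 = 379953 - 197456 = 182497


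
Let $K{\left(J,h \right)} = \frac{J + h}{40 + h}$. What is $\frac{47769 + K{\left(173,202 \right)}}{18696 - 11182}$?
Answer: $\frac{11560473}{1818388} \approx 6.3575$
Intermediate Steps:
$K{\left(J,h \right)} = \frac{J + h}{40 + h}$
$\frac{47769 + K{\left(173,202 \right)}}{18696 - 11182} = \frac{47769 + \frac{173 + 202}{40 + 202}}{18696 - 11182} = \frac{47769 + \frac{1}{242} \cdot 375}{7514} = \left(47769 + \frac{1}{242} \cdot 375\right) \frac{1}{7514} = \left(47769 + \frac{375}{242}\right) \frac{1}{7514} = \frac{11560473}{242} \cdot \frac{1}{7514} = \frac{11560473}{1818388}$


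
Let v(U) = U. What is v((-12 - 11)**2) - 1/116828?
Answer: 61802011/116828 ≈ 529.00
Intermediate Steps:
v((-12 - 11)**2) - 1/116828 = (-12 - 11)**2 - 1/116828 = (-23)**2 - 1*1/116828 = 529 - 1/116828 = 61802011/116828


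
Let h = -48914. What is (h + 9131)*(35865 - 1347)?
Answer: -1373229594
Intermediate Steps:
(h + 9131)*(35865 - 1347) = (-48914 + 9131)*(35865 - 1347) = -39783*34518 = -1373229594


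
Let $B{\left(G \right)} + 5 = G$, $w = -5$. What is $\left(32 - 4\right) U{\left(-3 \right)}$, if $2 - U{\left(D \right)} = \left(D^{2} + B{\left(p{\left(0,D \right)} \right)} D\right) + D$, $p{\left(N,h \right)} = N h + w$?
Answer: $-952$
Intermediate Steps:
$p{\left(N,h \right)} = -5 + N h$ ($p{\left(N,h \right)} = N h - 5 = -5 + N h$)
$B{\left(G \right)} = -5 + G$
$U{\left(D \right)} = 2 - D^{2} + 9 D$ ($U{\left(D \right)} = 2 - \left(\left(D^{2} + \left(-5 - \left(5 + 0 D\right)\right) D\right) + D\right) = 2 - \left(\left(D^{2} + \left(-5 + \left(-5 + 0\right)\right) D\right) + D\right) = 2 - \left(\left(D^{2} + \left(-5 - 5\right) D\right) + D\right) = 2 - \left(\left(D^{2} - 10 D\right) + D\right) = 2 - \left(D^{2} - 9 D\right) = 2 - D^{2} + 9 D$)
$\left(32 - 4\right) U{\left(-3 \right)} = \left(32 - 4\right) \left(2 - \left(-3\right)^{2} + 9 \left(-3\right)\right) = 28 \left(2 - 9 - 27\right) = 28 \left(-34\right) = -952$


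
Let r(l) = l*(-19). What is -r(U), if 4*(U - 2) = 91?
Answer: 1881/4 ≈ 470.25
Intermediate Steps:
U = 99/4 (U = 2 + (¼)*91 = 2 + 91/4 = 99/4 ≈ 24.750)
r(l) = -19*l
-r(U) = -(-19)*99/4 = -1*(-1881/4) = 1881/4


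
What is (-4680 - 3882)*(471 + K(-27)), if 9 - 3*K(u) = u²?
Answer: -1977822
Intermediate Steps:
K(u) = 3 - u²/3
(-4680 - 3882)*(471 + K(-27)) = (-4680 - 3882)*(471 + (3 - ⅓*(-27)²)) = -8562*(471 + (3 - ⅓*729)) = -8562*(471 + (3 - 243)) = -8562*(471 - 240) = -8562*231 = -1977822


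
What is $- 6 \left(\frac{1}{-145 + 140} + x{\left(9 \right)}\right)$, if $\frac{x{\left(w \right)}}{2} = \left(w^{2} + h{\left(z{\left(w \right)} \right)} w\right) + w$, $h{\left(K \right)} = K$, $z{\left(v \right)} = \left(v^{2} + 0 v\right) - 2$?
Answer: $- \frac{48054}{5} \approx -9610.8$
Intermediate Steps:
$z{\left(v \right)} = -2 + v^{2}$ ($z{\left(v \right)} = \left(v^{2} + 0\right) - 2 = v^{2} - 2 = -2 + v^{2}$)
$x{\left(w \right)} = 2 w + 2 w^{2} + 2 w \left(-2 + w^{2}\right)$ ($x{\left(w \right)} = 2 \left(\left(w^{2} + \left(-2 + w^{2}\right) w\right) + w\right) = 2 \left(\left(w^{2} + w \left(-2 + w^{2}\right)\right) + w\right) = 2 \left(w + w^{2} + w \left(-2 + w^{2}\right)\right) = 2 w + 2 w^{2} + 2 w \left(-2 + w^{2}\right)$)
$- 6 \left(\frac{1}{-145 + 140} + x{\left(9 \right)}\right) = - 6 \left(\frac{1}{-145 + 140} + 2 \cdot 9 \left(-1 + 9 + 9^{2}\right)\right) = - 6 \left(\frac{1}{-5} + 2 \cdot 9 \left(-1 + 9 + 81\right)\right) = - 6 \left(- \frac{1}{5} + 2 \cdot 9 \cdot 89\right) = - 6 \left(- \frac{1}{5} + 1602\right) = \left(-6\right) \frac{8009}{5} = - \frac{48054}{5}$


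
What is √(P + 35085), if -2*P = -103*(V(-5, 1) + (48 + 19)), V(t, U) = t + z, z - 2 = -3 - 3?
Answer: 2*√9518 ≈ 195.12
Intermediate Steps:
z = -4 (z = 2 + (-3 - 3) = 2 - 6 = -4)
V(t, U) = -4 + t (V(t, U) = t - 4 = -4 + t)
P = 2987 (P = -(-103)*((-4 - 5) + (48 + 19))/2 = -(-103)*(-9 + 67)/2 = -(-103)*58/2 = -½*(-5974) = 2987)
√(P + 35085) = √(2987 + 35085) = √38072 = 2*√9518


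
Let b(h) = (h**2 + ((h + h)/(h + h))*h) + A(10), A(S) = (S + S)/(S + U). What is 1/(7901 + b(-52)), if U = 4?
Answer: 7/73881 ≈ 9.4747e-5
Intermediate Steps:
A(S) = 2*S/(4 + S) (A(S) = (S + S)/(S + 4) = (2*S)/(4 + S) = 2*S/(4 + S))
b(h) = 10/7 + h + h**2 (b(h) = (h**2 + ((h + h)/(h + h))*h) + 2*10/(4 + 10) = (h**2 + ((2*h)/((2*h)))*h) + 2*10/14 = (h**2 + ((2*h)*(1/(2*h)))*h) + 2*10*(1/14) = (h**2 + 1*h) + 10/7 = (h**2 + h) + 10/7 = (h + h**2) + 10/7 = 10/7 + h + h**2)
1/(7901 + b(-52)) = 1/(7901 + (10/7 - 52 + (-52)**2)) = 1/(7901 + (10/7 - 52 + 2704)) = 1/(7901 + 18574/7) = 1/(73881/7) = 7/73881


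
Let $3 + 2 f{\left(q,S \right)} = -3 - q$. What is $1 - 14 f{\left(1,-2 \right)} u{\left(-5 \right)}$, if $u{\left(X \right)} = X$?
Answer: $-244$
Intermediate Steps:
$f{\left(q,S \right)} = -3 - \frac{q}{2}$ ($f{\left(q,S \right)} = - \frac{3}{2} + \frac{-3 - q}{2} = - \frac{3}{2} - \left(\frac{3}{2} + \frac{q}{2}\right) = -3 - \frac{q}{2}$)
$1 - 14 f{\left(1,-2 \right)} u{\left(-5 \right)} = 1 - 14 \left(-3 - \frac{1}{2}\right) \left(-5\right) = 1 - 14 \left(\left(- \frac{7}{2}\right) \left(-5\right)\right) = 1 - 245 = -244$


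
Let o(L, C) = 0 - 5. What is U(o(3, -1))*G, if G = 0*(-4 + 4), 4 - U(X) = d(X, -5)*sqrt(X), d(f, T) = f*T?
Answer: 0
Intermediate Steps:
o(L, C) = -5
d(f, T) = T*f
U(X) = 4 + 5*X**(3/2) (U(X) = 4 - (-5*X)*sqrt(X) = 4 - (-5)*X**(3/2) = 4 + 5*X**(3/2))
G = 0 (G = 0*0 = 0)
U(o(3, -1))*G = (4 + 5*(-5)**(3/2))*0 = (4 + 5*(-5*I*sqrt(5)))*0 = (4 - 25*I*sqrt(5))*0 = 0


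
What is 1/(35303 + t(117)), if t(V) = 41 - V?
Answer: 1/35227 ≈ 2.8387e-5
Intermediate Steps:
1/(35303 + t(117)) = 1/(35303 + (41 - 1*117)) = 1/(35303 + (41 - 117)) = 1/(35303 - 76) = 1/35227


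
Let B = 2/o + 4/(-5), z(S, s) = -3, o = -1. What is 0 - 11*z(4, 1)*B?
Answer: -462/5 ≈ -92.400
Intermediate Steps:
B = -14/5 (B = 2/(-1) + 4/(-5) = 2*(-1) + 4*(-1/5) = -2 - 4/5 = -14/5 ≈ -2.8000)
0 - 11*z(4, 1)*B = 0 - (-33)*(-14)/5 = 0 - 11*42/5 = 0 - 462/5 = -462/5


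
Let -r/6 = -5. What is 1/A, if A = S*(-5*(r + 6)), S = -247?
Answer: 1/44460 ≈ 2.2492e-5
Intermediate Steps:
r = 30 (r = -6*(-5) = 30)
A = 44460 (A = -(-1235)*(30 + 6) = -(-1235)*36 = -247*(-180) = 44460)
1/A = 1/44460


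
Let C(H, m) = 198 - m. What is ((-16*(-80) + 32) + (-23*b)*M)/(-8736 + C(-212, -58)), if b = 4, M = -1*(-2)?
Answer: -141/1060 ≈ -0.13302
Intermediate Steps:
M = 2
((-16*(-80) + 32) + (-23*b)*M)/(-8736 + C(-212, -58)) = ((-16*(-80) + 32) - 23*4*2)/(-8736 + (198 - 1*(-58))) = ((1280 + 32) - 92*2)/(-8736 + (198 + 58)) = (1312 - 184)/(-8736 + 256) = 1128/(-8480) = 1128*(-1/8480) = -141/1060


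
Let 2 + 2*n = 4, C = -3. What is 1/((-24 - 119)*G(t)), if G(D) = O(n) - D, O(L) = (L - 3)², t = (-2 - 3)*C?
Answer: 1/1573 ≈ 0.00063573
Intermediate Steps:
n = 1 (n = -1 + (½)*4 = -1 + 2 = 1)
t = 15 (t = (-2 - 3)*(-3) = -5*(-3) = 15)
O(L) = (-3 + L)²
G(D) = 4 - D (G(D) = (-3 + 1)² - D = (-2)² - D = 4 - D)
1/((-24 - 119)*G(t)) = 1/((-24 - 119)*(4 - 1*15)) = 1/(-143*(4 - 15)) = 1/(-143*(-11)) = 1/1573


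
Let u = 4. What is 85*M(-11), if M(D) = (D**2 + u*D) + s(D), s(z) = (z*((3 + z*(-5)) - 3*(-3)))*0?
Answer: 6545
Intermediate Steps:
s(z) = 0 (s(z) = (z*((3 - 5*z) + 9))*0 = (z*(12 - 5*z))*0 = 0)
M(D) = D**2 + 4*D (M(D) = (D**2 + 4*D) + 0 = D**2 + 4*D)
85*M(-11) = 85*(-11*(4 - 11)) = 85*(-11*(-7)) = 85*77 = 6545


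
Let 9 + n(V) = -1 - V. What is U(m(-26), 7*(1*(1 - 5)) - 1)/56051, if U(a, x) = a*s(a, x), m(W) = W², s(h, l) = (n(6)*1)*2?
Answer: -21632/56051 ≈ -0.38593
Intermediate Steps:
n(V) = -10 - V (n(V) = -9 + (-1 - V) = -10 - V)
s(h, l) = -32 (s(h, l) = ((-10 - 1*6)*1)*2 = ((-10 - 6)*1)*2 = -16*1*2 = -16*2 = -32)
U(a, x) = -32*a (U(a, x) = a*(-32) = -32*a)
U(m(-26), 7*(1*(1 - 5)) - 1)/56051 = -32*(-26)²/56051 = -32*676*(1/56051) = -21632*1/56051 = -21632/56051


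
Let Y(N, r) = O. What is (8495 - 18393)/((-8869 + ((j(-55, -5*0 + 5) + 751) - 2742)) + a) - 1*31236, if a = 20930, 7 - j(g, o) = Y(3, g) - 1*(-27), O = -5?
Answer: -314087878/10055 ≈ -31237.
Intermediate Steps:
Y(N, r) = -5
j(g, o) = -15 (j(g, o) = 7 - (-5 - 1*(-27)) = 7 - (-5 + 27) = 7 - 1*22 = 7 - 22 = -15)
(8495 - 18393)/((-8869 + ((j(-55, -5*0 + 5) + 751) - 2742)) + a) - 1*31236 = (8495 - 18393)/((-8869 + ((-15 + 751) - 2742)) + 20930) - 1*31236 = -9898/((-8869 + (736 - 2742)) + 20930) - 31236 = -9898/((-8869 - 2006) + 20930) - 31236 = -9898/(-10875 + 20930) - 31236 = -9898/10055 - 31236 = -314087878/10055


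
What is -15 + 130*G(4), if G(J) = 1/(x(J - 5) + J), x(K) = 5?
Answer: -5/9 ≈ -0.55556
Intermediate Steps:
G(J) = 1/(5 + J)
-15 + 130*G(4) = -15 + 130/(5 + 4) = -15 + 130/9 = -5/9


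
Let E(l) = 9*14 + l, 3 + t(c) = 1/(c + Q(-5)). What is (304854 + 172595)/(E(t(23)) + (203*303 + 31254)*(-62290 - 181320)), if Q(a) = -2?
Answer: -10026429/474557880446 ≈ -2.1128e-5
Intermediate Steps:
t(c) = -3 + 1/(-2 + c) (t(c) = -3 + 1/(c - 2) = -3 + 1/(-2 + c))
E(l) = 126 + l
(304854 + 172595)/(E(t(23)) + (203*303 + 31254)*(-62290 - 181320)) = (304854 + 172595)/((126 + (7 - 3*23)/(-2 + 23)) + (203*303 + 31254)*(-62290 - 181320)) = 477449/((126 + (7 - 69)/21) + (61509 + 31254)*(-243610)) = 477449/((126 + (1/21)*(-62)) + 92763*(-243610)) = 477449/((126 - 62/21) - 22597994430) = 477449/(2584/21 - 22597994430) = 477449/(-474557880446/21) = 477449*(-21/474557880446) = -10026429/474557880446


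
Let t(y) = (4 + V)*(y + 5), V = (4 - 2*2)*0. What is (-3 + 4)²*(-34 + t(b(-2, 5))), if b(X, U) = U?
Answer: 6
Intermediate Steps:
V = 0 (V = (4 - 4)*0 = 0*0 = 0)
t(y) = 20 + 4*y (t(y) = (4 + 0)*(y + 5) = 4*(5 + y) = 20 + 4*y)
(-3 + 4)²*(-34 + t(b(-2, 5))) = (-3 + 4)²*(-34 + (20 + 4*5)) = 1²*(-34 + (20 + 20)) = 1*(-34 + 40) = 1*6 = 6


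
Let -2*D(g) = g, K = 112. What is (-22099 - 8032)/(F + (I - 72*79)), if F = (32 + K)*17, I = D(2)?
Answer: 30131/3241 ≈ 9.2968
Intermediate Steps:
D(g) = -g/2
I = -1 (I = -½*2 = -1)
F = 2448 (F = (32 + 112)*17 = 144*17 = 2448)
(-22099 - 8032)/(F + (I - 72*79)) = (-22099 - 8032)/(2448 + (-1 - 72*79)) = -30131/(2448 + (-1 - 5688)) = -30131/(2448 - 5689) = -30131/(-3241) = -30131*(-1/3241) = 30131/3241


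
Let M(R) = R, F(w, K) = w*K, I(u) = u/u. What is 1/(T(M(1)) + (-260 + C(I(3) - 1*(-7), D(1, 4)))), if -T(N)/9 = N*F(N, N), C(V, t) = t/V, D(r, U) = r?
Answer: -8/2151 ≈ -0.0037192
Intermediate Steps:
I(u) = 1
F(w, K) = K*w
T(N) = -9*N**3 (T(N) = -9*N*N*N = -9*N*N**2 = -9*N**3)
1/(T(M(1)) + (-260 + C(I(3) - 1*(-7), D(1, 4)))) = 1/(-9*1**3 + (-260 + 1/(1 - 1*(-7)))) = 1/(-9*1 + (-260 + 1/(1 + 7))) = 1/(-9 + (-260 + 1/8)) = 1/(-9 - 2079/8) = 1/(-2151/8) = -8/2151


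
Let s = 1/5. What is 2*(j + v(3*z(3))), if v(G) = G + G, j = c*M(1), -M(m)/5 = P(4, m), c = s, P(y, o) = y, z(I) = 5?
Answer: 52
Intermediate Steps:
s = 1/5 ≈ 0.20000
c = 1/5 ≈ 0.20000
M(m) = -20 (M(m) = -5*4 = -20)
j = -4 (j = (1/5)*(-20) = -4)
v(G) = 2*G
2*(j + v(3*z(3))) = 2*(-4 + 2*(3*5)) = 2*(-4 + 2*15) = 2*(-4 + 30) = 2*26 = 52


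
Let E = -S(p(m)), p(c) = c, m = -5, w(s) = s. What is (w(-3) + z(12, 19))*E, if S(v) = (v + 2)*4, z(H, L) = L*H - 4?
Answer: 2652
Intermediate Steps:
z(H, L) = -4 + H*L (z(H, L) = H*L - 4 = -4 + H*L)
S(v) = 8 + 4*v (S(v) = (2 + v)*4 = 8 + 4*v)
E = 12 (E = -(8 + 4*(-5)) = -(8 - 20) = -1*(-12) = 12)
(w(-3) + z(12, 19))*E = (-3 + (-4 + 12*19))*12 = (-3 + (-4 + 228))*12 = (-3 + 224)*12 = 221*12 = 2652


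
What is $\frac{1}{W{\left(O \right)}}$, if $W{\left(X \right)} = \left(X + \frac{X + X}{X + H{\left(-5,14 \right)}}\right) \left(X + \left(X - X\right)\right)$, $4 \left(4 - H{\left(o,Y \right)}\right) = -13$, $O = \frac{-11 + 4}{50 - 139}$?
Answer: $\frac{20665889}{162729} \approx 127.0$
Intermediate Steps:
$O = \frac{7}{89}$ ($O = - \frac{7}{-89} = \left(-7\right) \left(- \frac{1}{89}\right) = \frac{7}{89} \approx 0.078652$)
$H{\left(o,Y \right)} = \frac{29}{4}$ ($H{\left(o,Y \right)} = 4 - - \frac{13}{4} = 4 + \frac{13}{4} = \frac{29}{4}$)
$W{\left(X \right)} = X \left(X + \frac{2 X}{\frac{29}{4} + X}\right)$ ($W{\left(X \right)} = \left(X + \frac{X + X}{X + \frac{29}{4}}\right) \left(X + \left(X - X\right)\right) = \left(X + \frac{2 X}{\frac{29}{4} + X}\right) \left(X + 0\right) = \left(X + \frac{2 X}{\frac{29}{4} + X}\right) X = X \left(X + \frac{2 X}{\frac{29}{4} + X}\right)$)
$\frac{1}{W{\left(O \right)}} = \frac{1}{\left(\frac{7}{89}\right)^{2} \frac{1}{29 + 4 \cdot \frac{7}{89}} \left(37 + 4 \cdot \frac{7}{89}\right)} = \frac{1}{\frac{49}{7921} \frac{1}{29 + \frac{28}{89}} \left(37 + \frac{28}{89}\right)} = \frac{1}{\frac{49}{7921} \frac{1}{\frac{2609}{89}} \cdot \frac{3321}{89}} = \frac{1}{\frac{49}{7921} \cdot \frac{89}{2609} \cdot \frac{3321}{89}} = \frac{1}{\frac{162729}{20665889}} = \frac{20665889}{162729}$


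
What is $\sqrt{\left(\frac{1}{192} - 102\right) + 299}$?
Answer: $\frac{5 \sqrt{4539}}{24} \approx 14.036$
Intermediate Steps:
$\sqrt{\left(\frac{1}{192} - 102\right) + 299} = \sqrt{- \frac{19583}{192} + 299} = \sqrt{\frac{37825}{192}} = \frac{5 \sqrt{4539}}{24}$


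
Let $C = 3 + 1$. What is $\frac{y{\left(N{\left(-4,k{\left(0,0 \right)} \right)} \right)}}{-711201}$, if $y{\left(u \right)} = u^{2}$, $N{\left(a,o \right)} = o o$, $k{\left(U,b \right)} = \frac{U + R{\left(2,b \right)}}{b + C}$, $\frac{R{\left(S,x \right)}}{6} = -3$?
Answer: $- \frac{2187}{3793072} \approx -0.00057658$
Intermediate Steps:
$R{\left(S,x \right)} = -18$ ($R{\left(S,x \right)} = 6 \left(-3\right) = -18$)
$C = 4$
$k{\left(U,b \right)} = \frac{-18 + U}{4 + b}$ ($k{\left(U,b \right)} = \frac{U - 18}{b + 4} = \frac{-18 + U}{4 + b}$)
$N{\left(a,o \right)} = o^{2}$
$\frac{y{\left(N{\left(-4,k{\left(0,0 \right)} \right)} \right)}}{-711201} = \frac{\left(\left(\frac{-18 + 0}{4 + 0}\right)^{2}\right)^{2}}{-711201} = \left(\left(\frac{1}{4} \left(-18\right)\right)^{2}\right)^{2} \left(- \frac{1}{711201}\right) = \left(\left(- \frac{9}{2}\right)^{2}\right)^{2} \left(- \frac{1}{711201}\right) = \left(\frac{81}{4}\right)^{2} \left(- \frac{1}{711201}\right) = \frac{6561}{16} \left(- \frac{1}{711201}\right) = - \frac{2187}{3793072}$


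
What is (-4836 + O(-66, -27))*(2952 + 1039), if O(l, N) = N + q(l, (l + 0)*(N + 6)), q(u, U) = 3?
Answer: -19396260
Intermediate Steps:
O(l, N) = 3 + N (O(l, N) = N + 3 = 3 + N)
(-4836 + O(-66, -27))*(2952 + 1039) = (-4836 + (3 - 27))*(2952 + 1039) = (-4836 - 24)*3991 = -4860*3991 = -19396260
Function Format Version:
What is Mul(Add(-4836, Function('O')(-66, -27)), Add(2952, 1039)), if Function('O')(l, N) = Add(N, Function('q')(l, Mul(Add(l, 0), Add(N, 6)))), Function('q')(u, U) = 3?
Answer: -19396260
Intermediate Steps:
Function('O')(l, N) = Add(3, N) (Function('O')(l, N) = Add(N, 3) = Add(3, N))
Mul(Add(-4836, Function('O')(-66, -27)), Add(2952, 1039)) = Mul(Add(-4836, Add(3, -27)), Add(2952, 1039)) = Mul(Add(-4836, -24), 3991) = Mul(-4860, 3991) = -19396260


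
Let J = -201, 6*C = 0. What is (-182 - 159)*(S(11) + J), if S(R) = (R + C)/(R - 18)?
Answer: 483538/7 ≈ 69077.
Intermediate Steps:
C = 0 (C = (⅙)*0 = 0)
S(R) = R/(-18 + R) (S(R) = (R + 0)/(R - 18) = R/(-18 + R))
(-182 - 159)*(S(11) + J) = (-182 - 159)*(11/(-18 + 11) - 201) = -341*(11/(-7) - 201) = -341*(11*(-⅐) - 201) = -341*(-11/7 - 201) = -341*(-1418/7) = 483538/7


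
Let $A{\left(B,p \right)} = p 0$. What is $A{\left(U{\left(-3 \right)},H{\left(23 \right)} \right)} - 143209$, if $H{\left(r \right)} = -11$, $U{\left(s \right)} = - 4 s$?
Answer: $-143209$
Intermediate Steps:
$A{\left(B,p \right)} = 0$
$A{\left(U{\left(-3 \right)},H{\left(23 \right)} \right)} - 143209 = 0 - 143209 = -143209$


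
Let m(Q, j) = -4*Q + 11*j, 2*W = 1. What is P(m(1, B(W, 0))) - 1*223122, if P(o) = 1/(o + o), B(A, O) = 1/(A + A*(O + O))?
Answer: -8032391/36 ≈ -2.2312e+5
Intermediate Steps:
W = ½ (W = (½)*1 = ½ ≈ 0.50000)
B(A, O) = 1/(A + 2*A*O) (B(A, O) = 1/(A + A*(2*O)) = 1/(A + 2*A*O))
P(o) = 1/(2*o)
P(m(1, B(W, 0))) - 1*223122 = 1/(2*(-4*1 + 11*(1/((½)*(1 + 2*0))))) - 1*223122 = 1/(2*(-4 + 11*(2/(1 + 0)))) - 223122 = 1/(2*(-4 + 11*(2/1))) - 223122 = 1/(2*(-4 + 11*(2*1))) - 223122 = 1/(2*(-4 + 11*2)) - 223122 = 1/(2*(-4 + 22)) - 223122 = (½)/18 - 223122 = (½)*(1/18) - 223122 = 1/36 - 223122 = -8032391/36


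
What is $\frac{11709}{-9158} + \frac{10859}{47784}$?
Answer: $- \frac{230028067}{218802936} \approx -1.0513$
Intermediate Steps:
$\frac{11709}{-9158} + \frac{10859}{47784} = 11709 \left(- \frac{1}{9158}\right) + 10859 \cdot \frac{1}{47784} = - \frac{11709}{9158} + \frac{10859}{47784} = - \frac{230028067}{218802936}$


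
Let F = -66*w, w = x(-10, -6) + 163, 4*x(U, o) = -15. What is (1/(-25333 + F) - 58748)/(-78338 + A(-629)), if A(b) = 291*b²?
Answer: -4211467878/8247818246591 ≈ -0.00051062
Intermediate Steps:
x(U, o) = -15/4 (x(U, o) = (¼)*(-15) = -15/4)
w = 637/4 (w = -15/4 + 163 = 637/4 ≈ 159.25)
F = -21021/2 (F = -66*637/4 = -21021/2 ≈ -10511.)
(1/(-25333 + F) - 58748)/(-78338 + A(-629)) = (1/(-25333 - 21021/2) - 58748)/(-78338 + 291*(-629)²) = (1/(-71687/2) - 58748)/(-78338 + 291*395641) = (-2/71687 - 58748)/(-78338 + 115131531) = -4211467878/71687/115053193 = -4211467878/71687*1/115053193 = -4211467878/8247818246591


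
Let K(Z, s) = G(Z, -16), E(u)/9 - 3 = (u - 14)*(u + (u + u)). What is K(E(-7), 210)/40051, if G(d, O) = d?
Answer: 3996/40051 ≈ 0.099773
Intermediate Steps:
E(u) = 27 + 27*u*(-14 + u) (E(u) = 27 + 9*((u - 14)*(u + (u + u))) = 27 + 9*((-14 + u)*(u + 2*u)) = 27 + 9*((-14 + u)*(3*u)) = 27 + 9*(3*u*(-14 + u)) = 27 + 27*u*(-14 + u))
K(Z, s) = Z
K(E(-7), 210)/40051 = (27 - 378*(-7) + 27*(-7)**2)/40051 = (27 + 2646 + 27*49)*(1/40051) = (27 + 2646 + 1323)*(1/40051) = 3996*(1/40051) = 3996/40051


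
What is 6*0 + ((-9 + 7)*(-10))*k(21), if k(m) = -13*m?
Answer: -5460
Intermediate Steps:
6*0 + ((-9 + 7)*(-10))*k(21) = 6*0 + ((-9 + 7)*(-10))*(-13*21) = 0 - 2*(-10)*(-273) = 0 + 20*(-273) = 0 - 5460 = -5460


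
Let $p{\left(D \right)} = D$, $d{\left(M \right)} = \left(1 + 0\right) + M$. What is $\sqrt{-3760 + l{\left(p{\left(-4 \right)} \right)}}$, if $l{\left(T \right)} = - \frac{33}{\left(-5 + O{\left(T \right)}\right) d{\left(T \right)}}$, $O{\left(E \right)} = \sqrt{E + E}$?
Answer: $\sqrt{\frac{18811 - 7520 i \sqrt{2}}{-5 + 2 i \sqrt{2}}} \approx 0.0077 - 61.332 i$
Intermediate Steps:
$O{\left(E \right)} = \sqrt{2} \sqrt{E}$ ($O{\left(E \right)} = \sqrt{2 E} = \sqrt{2} \sqrt{E}$)
$d{\left(M \right)} = 1 + M$
$l{\left(T \right)} = - \frac{33}{\left(1 + T\right) \left(-5 + \sqrt{2} \sqrt{T}\right)}$ ($l{\left(T \right)} = - \frac{33}{\left(-5 + \sqrt{2} \sqrt{T}\right) \left(1 + T\right)} = - \frac{33}{\left(1 + T\right) \left(-5 + \sqrt{2} \sqrt{T}\right)}$)
$\sqrt{-3760 + l{\left(p{\left(-4 \right)} \right)}} = \sqrt{-3760 - \frac{33}{\left(1 - 4\right) \left(-5 + \sqrt{2} \sqrt{-4}\right)}} = \sqrt{-3760 - \frac{33}{\left(-3\right) \left(-5 + \sqrt{2} \cdot 2 i\right)}} = \sqrt{-3760 - - \frac{11}{-5 + 2 i \sqrt{2}}} = \sqrt{-3760 + \frac{11}{-5 + 2 i \sqrt{2}}}$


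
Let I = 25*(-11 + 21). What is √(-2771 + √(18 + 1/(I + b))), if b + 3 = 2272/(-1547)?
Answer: √(-399789202142699 + 379837*√2597558246081)/379837 ≈ 52.6*I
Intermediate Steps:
b = -6913/1547 (b = -3 + 2272/(-1547) = -3 + 2272*(-1/1547) = -3 - 2272/1547 = -6913/1547 ≈ -4.4687)
I = 250 (I = 25*10 = 250)
√(-2771 + √(18 + 1/(I + b))) = √(-2771 + √(18 + 1/(250 - 6913/1547))) = √(-2771 + √(18 + 1/(379837/1547))) = √(-2771 + √(18 + 1547/379837)) = √(-2771 + √(6838613/379837)) = √(-2771 + √2597558246081/379837)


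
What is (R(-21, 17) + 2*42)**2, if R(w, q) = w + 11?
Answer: 5476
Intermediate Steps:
R(w, q) = 11 + w
(R(-21, 17) + 2*42)**2 = ((11 - 21) + 2*42)**2 = (-10 + 84)**2 = 74**2 = 5476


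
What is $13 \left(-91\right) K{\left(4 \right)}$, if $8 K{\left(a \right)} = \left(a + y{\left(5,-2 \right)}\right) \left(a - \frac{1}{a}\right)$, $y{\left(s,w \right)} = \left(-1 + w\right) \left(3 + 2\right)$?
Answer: $\frac{195195}{32} \approx 6099.8$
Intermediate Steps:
$y{\left(s,w \right)} = -5 + 5 w$ ($y{\left(s,w \right)} = \left(-1 + w\right) 5 = -5 + 5 w$)
$K{\left(a \right)} = \frac{\left(-15 + a\right) \left(a - \frac{1}{a}\right)}{8}$ ($K{\left(a \right)} = \frac{\left(a + \left(-5 + 5 \left(-2\right)\right)\right) \left(a - \frac{1}{a}\right)}{8} = \frac{\left(a - 15\right) \left(a - \frac{1}{a}\right)}{8} = \frac{\left(-15 + a\right) \left(a - \frac{1}{a}\right)}{8}$)
$13 \left(-91\right) K{\left(4 \right)} = 13 \left(-91\right) \frac{15 - 4 \left(1 - 4^{2} + 15 \cdot 4\right)}{8 \cdot 4} = - 1183 \cdot \frac{1}{8} \cdot \frac{1}{4} \left(15 - 4 \left(1 - 16 + 60\right)\right) = - 1183 \cdot \frac{1}{8} \cdot \frac{1}{4} \left(15 - 4 \cdot 45\right) = - 1183 \cdot \frac{1}{8} \cdot \frac{1}{4} \left(15 - 180\right) = - 1183 \cdot \frac{1}{8} \cdot \frac{1}{4} \left(-165\right) = \left(-1183\right) \left(- \frac{165}{32}\right) = \frac{195195}{32}$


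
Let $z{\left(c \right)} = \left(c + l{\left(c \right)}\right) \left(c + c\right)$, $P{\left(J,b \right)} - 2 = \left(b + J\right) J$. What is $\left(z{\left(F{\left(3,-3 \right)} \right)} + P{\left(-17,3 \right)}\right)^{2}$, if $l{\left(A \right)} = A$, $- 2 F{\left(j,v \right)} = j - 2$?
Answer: $58081$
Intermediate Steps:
$P{\left(J,b \right)} = 2 + J \left(J + b\right)$ ($P{\left(J,b \right)} = 2 + \left(b + J\right) J = 2 + \left(J + b\right) J = 2 + J \left(J + b\right)$)
$F{\left(j,v \right)} = 1 - \frac{j}{2}$ ($F{\left(j,v \right)} = - \frac{j - 2}{2} = - \frac{-2 + j}{2} = 1 - \frac{j}{2}$)
$z{\left(c \right)} = 4 c^{2}$ ($z{\left(c \right)} = \left(c + c\right) \left(c + c\right) = 2 c 2 c = 4 c^{2}$)
$\left(z{\left(F{\left(3,-3 \right)} \right)} + P{\left(-17,3 \right)}\right)^{2} = \left(4 \left(1 - \frac{3}{2}\right)^{2} + \left(2 + \left(-17\right)^{2} - 51\right)\right)^{2} = \left(4 \left(1 - \frac{3}{2}\right)^{2} + \left(2 + 289 - 51\right)\right)^{2} = \left(4 \left(- \frac{1}{2}\right)^{2} + 240\right)^{2} = \left(4 \cdot \frac{1}{4} + 240\right)^{2} = \left(1 + 240\right)^{2} = 241^{2} = 58081$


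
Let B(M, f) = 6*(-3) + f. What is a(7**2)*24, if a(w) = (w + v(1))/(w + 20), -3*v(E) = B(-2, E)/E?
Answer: 1312/69 ≈ 19.014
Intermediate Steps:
B(M, f) = -18 + f
v(E) = -(-18 + E)/(3*E)
a(w) = (17/3 + w)/(20 + w) (a(w) = (w + (1/3)*(18 - 1*1)/1)/(w + 20) = (w + (1/3)*1*(18 - 1))/(20 + w) = (w + (1/3)*1*17)/(20 + w) = (w + 17/3)/(20 + w) = (17/3 + w)/(20 + w))
a(7**2)*24 = ((17/3 + 7**2)/(20 + 7**2))*24 = ((17/3 + 49)/(20 + 49))*24 = ((164/3)/69)*24 = ((1/69)*(164/3))*24 = (164/207)*24 = 1312/69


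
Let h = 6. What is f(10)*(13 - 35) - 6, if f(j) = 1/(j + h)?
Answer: -59/8 ≈ -7.3750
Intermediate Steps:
f(j) = 1/(6 + j) (f(j) = 1/(j + 6) = 1/(6 + j))
f(10)*(13 - 35) - 6 = (13 - 35)/(6 + 10) - 6 = -22/16 - 6 = (1/16)*(-22) - 6 = -11/8 - 6 = -59/8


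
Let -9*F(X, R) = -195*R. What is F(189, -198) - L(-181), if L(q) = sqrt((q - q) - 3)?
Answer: -4290 - I*sqrt(3) ≈ -4290.0 - 1.732*I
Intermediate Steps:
F(X, R) = 65*R/3 (F(X, R) = -(-65)*R/3 = 65*R/3)
L(q) = I*sqrt(3) (L(q) = sqrt(0 - 3) = sqrt(-3) = I*sqrt(3))
F(189, -198) - L(-181) = (65/3)*(-198) - I*sqrt(3) = -4290 - I*sqrt(3)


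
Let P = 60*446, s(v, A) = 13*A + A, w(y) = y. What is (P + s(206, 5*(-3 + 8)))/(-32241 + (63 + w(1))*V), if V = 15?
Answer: -27110/31281 ≈ -0.86666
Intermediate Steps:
s(v, A) = 14*A
P = 26760
(P + s(206, 5*(-3 + 8)))/(-32241 + (63 + w(1))*V) = (26760 + 14*(5*(-3 + 8)))/(-32241 + (63 + 1)*15) = (26760 + 14*(5*5))/(-32241 + 64*15) = (26760 + 14*25)/(-32241 + 960) = (26760 + 350)/(-31281) = 27110*(-1/31281) = -27110/31281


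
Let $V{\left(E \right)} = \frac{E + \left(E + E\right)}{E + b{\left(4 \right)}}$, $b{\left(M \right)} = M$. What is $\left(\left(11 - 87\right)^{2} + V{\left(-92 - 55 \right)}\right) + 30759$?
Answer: $\frac{5224946}{143} \approx 36538.0$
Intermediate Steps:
$V{\left(E \right)} = \frac{3 E}{4 + E}$ ($V{\left(E \right)} = \frac{E + \left(E + E\right)}{E + 4} = \frac{E + 2 E}{4 + E} = \frac{3 E}{4 + E}$)
$\left(\left(11 - 87\right)^{2} + V{\left(-92 - 55 \right)}\right) + 30759 = \left(\left(11 - 87\right)^{2} + \frac{3 \left(-92 - 55\right)}{4 - 147}\right) + 30759 = \left(\left(-76\right)^{2} + \frac{3 \left(-92 - 55\right)}{4 - 147}\right) + 30759 = \left(5776 + 3 \left(-147\right) \frac{1}{4 - 147}\right) + 30759 = \left(5776 + 3 \left(-147\right) \frac{1}{-143}\right) + 30759 = \left(5776 + 3 \left(-147\right) \left(- \frac{1}{143}\right)\right) + 30759 = \left(5776 + \frac{441}{143}\right) + 30759 = \frac{826409}{143} + 30759 = \frac{5224946}{143}$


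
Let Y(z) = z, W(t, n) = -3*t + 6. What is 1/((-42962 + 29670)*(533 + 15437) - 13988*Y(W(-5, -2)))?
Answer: -1/212566988 ≈ -4.7044e-9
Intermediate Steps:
W(t, n) = 6 - 3*t
1/((-42962 + 29670)*(533 + 15437) - 13988*Y(W(-5, -2))) = 1/((-42962 + 29670)*(533 + 15437) - 13988*(6 - 3*(-5))) = 1/(-13292*15970 - 13988*(6 + 15)) = 1/(-212273240 - 13988*21) = 1/(-212273240 - 293748) = 1/(-212566988) = -1/212566988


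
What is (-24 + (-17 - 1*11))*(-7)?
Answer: 364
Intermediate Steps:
(-24 + (-17 - 1*11))*(-7) = (-24 + (-17 - 11))*(-7) = (-24 - 28)*(-7) = -52*(-7) = 364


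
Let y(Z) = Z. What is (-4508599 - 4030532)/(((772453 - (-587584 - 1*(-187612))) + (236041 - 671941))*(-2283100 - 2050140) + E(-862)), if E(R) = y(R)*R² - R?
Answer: 8539131/3192180094066 ≈ 2.6750e-6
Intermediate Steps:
E(R) = R³ - R (E(R) = R*R² - R = R³ - R)
(-4508599 - 4030532)/(((772453 - (-587584 - 1*(-187612))) + (236041 - 671941))*(-2283100 - 2050140) + E(-862)) = (-4508599 - 4030532)/(((772453 - (-587584 - 1*(-187612))) + (236041 - 671941))*(-2283100 - 2050140) + ((-862)³ - 1*(-862))) = -8539131/(((772453 - (-587584 + 187612)) - 435900)*(-4333240) + (-640503928 + 862)) = -8539131/(((772453 - 1*(-399972)) - 435900)*(-4333240) - 640503066) = -8539131/(((772453 + 399972) - 435900)*(-4333240) - 640503066) = -8539131/((1172425 - 435900)*(-4333240) - 640503066) = -8539131/(736525*(-4333240) - 640503066) = -8539131/(-3191539591000 - 640503066) = -8539131/(-3192180094066) = -8539131*(-1/3192180094066) = 8539131/3192180094066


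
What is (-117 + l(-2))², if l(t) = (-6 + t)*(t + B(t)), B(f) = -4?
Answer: 4761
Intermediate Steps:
l(t) = (-6 + t)*(-4 + t) (l(t) = (-6 + t)*(t - 4) = (-6 + t)*(-4 + t))
(-117 + l(-2))² = (-117 + (24 + (-2)² - 10*(-2)))² = (-117 + (24 + 4 + 20))² = (-117 + 48)² = (-69)² = 4761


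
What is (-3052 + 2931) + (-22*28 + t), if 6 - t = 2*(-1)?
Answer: -729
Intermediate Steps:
t = 8 (t = 6 - 2*(-1) = 6 - 1*(-2) = 6 + 2 = 8)
(-3052 + 2931) + (-22*28 + t) = (-3052 + 2931) + (-22*28 + 8) = -121 + (-616 + 8) = -121 - 608 = -729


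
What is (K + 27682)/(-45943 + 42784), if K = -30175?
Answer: 277/351 ≈ 0.78917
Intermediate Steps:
(K + 27682)/(-45943 + 42784) = (-30175 + 27682)/(-45943 + 42784) = -2493/(-3159) = -2493*(-1/3159) = 277/351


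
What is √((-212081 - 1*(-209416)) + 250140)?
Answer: 5*√9899 ≈ 497.47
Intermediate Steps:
√((-212081 - 1*(-209416)) + 250140) = √((-212081 + 209416) + 250140) = √(-2665 + 250140) = √247475 = 5*√9899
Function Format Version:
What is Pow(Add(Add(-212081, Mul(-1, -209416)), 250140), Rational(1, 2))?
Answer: Mul(5, Pow(9899, Rational(1, 2))) ≈ 497.47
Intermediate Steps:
Pow(Add(Add(-212081, Mul(-1, -209416)), 250140), Rational(1, 2)) = Pow(Add(Add(-212081, 209416), 250140), Rational(1, 2)) = Pow(Add(-2665, 250140), Rational(1, 2)) = Pow(247475, Rational(1, 2)) = Mul(5, Pow(9899, Rational(1, 2)))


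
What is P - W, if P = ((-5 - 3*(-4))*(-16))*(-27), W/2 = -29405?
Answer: 61834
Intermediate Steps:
W = -58810 (W = 2*(-29405) = -58810)
P = 3024 (P = ((-5 + 12)*(-16))*(-27) = (7*(-16))*(-27) = -112*(-27) = 3024)
P - W = 3024 - 1*(-58810) = 3024 + 58810 = 61834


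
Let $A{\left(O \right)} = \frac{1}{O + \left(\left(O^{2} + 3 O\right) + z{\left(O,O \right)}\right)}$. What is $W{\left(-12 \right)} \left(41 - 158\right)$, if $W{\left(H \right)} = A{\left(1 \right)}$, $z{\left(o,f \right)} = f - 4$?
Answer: $- \frac{117}{2} \approx -58.5$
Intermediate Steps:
$z{\left(o,f \right)} = -4 + f$
$A{\left(O \right)} = \frac{1}{-4 + O^{2} + 5 O}$ ($A{\left(O \right)} = \frac{1}{O + \left(\left(O^{2} + 3 O\right) + \left(-4 + O\right)\right)} = \frac{1}{O + \left(-4 + O^{2} + 4 O\right)} = \frac{1}{-4 + O^{2} + 5 O}$)
$W{\left(H \right)} = \frac{1}{2}$ ($W{\left(H \right)} = \frac{1}{-4 + 1^{2} + 5 \cdot 1} = \frac{1}{-4 + 1 + 5} = \frac{1}{2}$)
$W{\left(-12 \right)} \left(41 - 158\right) = \frac{41 - 158}{2} = \frac{1}{2} \left(-117\right) = - \frac{117}{2}$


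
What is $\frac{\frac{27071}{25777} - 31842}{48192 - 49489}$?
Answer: $\frac{820764163}{33432769} \approx 24.55$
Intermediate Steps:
$\frac{\frac{27071}{25777} - 31842}{48192 - 49489} = \frac{27071 \cdot \frac{1}{25777} - 31842}{-1297} = \left(\frac{27071}{25777} - 31842\right) \left(- \frac{1}{1297}\right) = \left(- \frac{820764163}{25777}\right) \left(- \frac{1}{1297}\right) = \frac{820764163}{33432769}$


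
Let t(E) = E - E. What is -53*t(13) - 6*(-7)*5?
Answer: 210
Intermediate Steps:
t(E) = 0
-53*t(13) - 6*(-7)*5 = -53*0 - 6*(-7)*5 = 0 + 42*5 = 0 + 210 = 210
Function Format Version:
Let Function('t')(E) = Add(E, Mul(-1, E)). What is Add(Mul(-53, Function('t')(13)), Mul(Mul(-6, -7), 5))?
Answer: 210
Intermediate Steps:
Function('t')(E) = 0
Add(Mul(-53, Function('t')(13)), Mul(Mul(-6, -7), 5)) = Add(Mul(-53, 0), Mul(Mul(-6, -7), 5)) = Add(0, Mul(42, 5)) = Add(0, 210) = 210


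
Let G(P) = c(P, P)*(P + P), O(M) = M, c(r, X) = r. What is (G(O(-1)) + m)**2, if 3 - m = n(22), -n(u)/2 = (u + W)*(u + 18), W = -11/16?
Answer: 2924100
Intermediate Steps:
W = -11/16 (W = -11*1/16 = -11/16 ≈ -0.68750)
G(P) = 2*P**2 (G(P) = P*(P + P) = P*(2*P) = 2*P**2)
n(u) = -2*(18 + u)*(-11/16 + u) (n(u) = -2*(u - 11/16)*(u + 18) = -2*(-11/16 + u)*(18 + u) = -2*(18 + u)*(-11/16 + u))
m = 1708 (m = 3 - (99/4 - 2*22**2 - 277/8*22) = 3 - (99/4 - 2*484 - 3047/4) = 3 - (99/4 - 968 - 3047/4) = 3 - 1*(-1705) = 3 + 1705 = 1708)
(G(O(-1)) + m)**2 = (2*(-1)**2 + 1708)**2 = (2*1 + 1708)**2 = (2 + 1708)**2 = 1710**2 = 2924100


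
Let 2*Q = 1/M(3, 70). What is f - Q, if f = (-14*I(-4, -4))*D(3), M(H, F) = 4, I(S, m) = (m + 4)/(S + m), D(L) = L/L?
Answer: -⅛ ≈ -0.12500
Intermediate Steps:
D(L) = 1
I(S, m) = (4 + m)/(S + m)
f = 0 (f = -14*(4 - 4)/(-4 - 4)*1 = -14*0/(-8)*1 = -(-7)*0/4*1 = -14*0*1 = 0*1 = 0)
Q = ⅛ (Q = (½)/4 = (½)*(¼) = ⅛ ≈ 0.12500)
f - Q = 0 - 1*⅛ = 0 - ⅛ = -⅛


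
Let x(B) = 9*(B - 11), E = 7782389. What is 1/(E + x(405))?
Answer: 1/7785935 ≈ 1.2844e-7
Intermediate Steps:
x(B) = -99 + 9*B (x(B) = 9*(-11 + B) = -99 + 9*B)
1/(E + x(405)) = 1/(7782389 + (-99 + 9*405)) = 1/(7782389 + (-99 + 3645)) = 1/(7782389 + 3546) = 1/7785935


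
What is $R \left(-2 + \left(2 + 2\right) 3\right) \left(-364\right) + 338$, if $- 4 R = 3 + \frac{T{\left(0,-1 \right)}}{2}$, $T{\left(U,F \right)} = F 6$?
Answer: $338$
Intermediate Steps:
$T{\left(U,F \right)} = 6 F$
$R = 0$ ($R = - \frac{3 + \frac{6 \left(-1\right)}{2}}{4} = - \frac{3 - 3}{4} = \left(- \frac{1}{4}\right) 0 = 0$)
$R \left(-2 + \left(2 + 2\right) 3\right) \left(-364\right) + 338 = 0 \left(-2 + \left(2 + 2\right) 3\right) \left(-364\right) + 338 = 0 \left(-2 + 4 \cdot 3\right) \left(-364\right) + 338 = 0 \left(-2 + 12\right) \left(-364\right) + 338 = 0 \cdot 10 \left(-364\right) + 338 = 0 \left(-364\right) + 338 = 0 + 338 = 338$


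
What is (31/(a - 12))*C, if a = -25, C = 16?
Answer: -496/37 ≈ -13.405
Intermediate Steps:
(31/(a - 12))*C = (31/(-25 - 12))*16 = (31/(-37))*16 = -1/37*31*16 = -31/37*16 = -496/37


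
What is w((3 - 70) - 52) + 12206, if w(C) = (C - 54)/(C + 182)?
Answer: 768805/63 ≈ 12203.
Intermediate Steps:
w(C) = (-54 + C)/(182 + C)
w((3 - 70) - 52) + 12206 = (-54 + ((3 - 70) - 52))/(182 + ((3 - 70) - 52)) + 12206 = (-54 + (-67 - 52))/(182 + (-67 - 52)) + 12206 = (-54 - 119)/(182 - 119) + 12206 = -173/63 + 12206 = 768805/63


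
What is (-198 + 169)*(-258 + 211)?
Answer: 1363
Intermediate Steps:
(-198 + 169)*(-258 + 211) = -29*(-47) = 1363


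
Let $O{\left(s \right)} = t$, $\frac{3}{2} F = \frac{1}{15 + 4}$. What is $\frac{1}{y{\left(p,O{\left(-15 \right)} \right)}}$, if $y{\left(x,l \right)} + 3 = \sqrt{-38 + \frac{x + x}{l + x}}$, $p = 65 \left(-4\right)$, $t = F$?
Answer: $- \frac{22227}{333403} - \frac{i \sqrt{1976143298}}{333403} \approx -0.066667 - 0.13333 i$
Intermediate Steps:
$F = \frac{2}{57}$ ($F = \frac{2}{3 \left(15 + 4\right)} = \frac{2}{3 \cdot 19} = \frac{2}{3} \cdot \frac{1}{19} = \frac{2}{57} \approx 0.035088$)
$t = \frac{2}{57} \approx 0.035088$
$O{\left(s \right)} = \frac{2}{57}$
$p = -260$
$y{\left(x,l \right)} = -3 + \sqrt{-38 + \frac{2 x}{l + x}}$ ($y{\left(x,l \right)} = -3 + \sqrt{-38 + \frac{x + x}{l + x}} = -3 + \sqrt{-38 + \frac{2 x}{l + x}}$)
$\frac{1}{y{\left(p,O{\left(-15 \right)} \right)}} = \frac{1}{-3 + \sqrt{-38 + 2 \left(-260\right) \frac{1}{\frac{2}{57} - 260}}} = \frac{1}{-3 + \sqrt{-38 + 2 \left(-260\right) \frac{1}{- \frac{14818}{57}}}} = \frac{1}{-3 + \sqrt{-38 + 2 \left(-260\right) \left(- \frac{57}{14818}\right)}} = \frac{1}{-3 + \sqrt{-38 + \frac{14820}{7409}}} = \frac{1}{-3 + \sqrt{- \frac{266722}{7409}}} = \frac{1}{-3 + \frac{i \sqrt{1976143298}}{7409}}$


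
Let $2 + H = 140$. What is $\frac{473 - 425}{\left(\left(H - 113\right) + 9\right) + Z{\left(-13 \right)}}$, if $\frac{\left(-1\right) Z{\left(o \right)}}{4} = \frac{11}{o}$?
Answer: $\frac{104}{81} \approx 1.284$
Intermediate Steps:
$H = 138$ ($H = -2 + 140 = 138$)
$Z{\left(o \right)} = - \frac{44}{o}$ ($Z{\left(o \right)} = - 4 \frac{11}{o} = - \frac{44}{o}$)
$\frac{473 - 425}{\left(\left(H - 113\right) + 9\right) + Z{\left(-13 \right)}} = \frac{473 - 425}{\left(\left(138 - 113\right) + 9\right) - \frac{44}{-13}} = \frac{48}{\left(25 + 9\right) - - \frac{44}{13}} = \frac{48}{34 + \frac{44}{13}} = \frac{48}{\frac{486}{13}} = 48 \cdot \frac{13}{486} = \frac{104}{81}$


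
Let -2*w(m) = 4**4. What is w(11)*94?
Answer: -12032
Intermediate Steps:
w(m) = -128 (w(m) = -1/2*4**4 = -1/2*256 = -128)
w(11)*94 = -128*94 = -12032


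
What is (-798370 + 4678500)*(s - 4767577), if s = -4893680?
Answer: -37486933123410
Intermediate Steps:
(-798370 + 4678500)*(s - 4767577) = (-798370 + 4678500)*(-4893680 - 4767577) = 3880130*(-9661257) = -37486933123410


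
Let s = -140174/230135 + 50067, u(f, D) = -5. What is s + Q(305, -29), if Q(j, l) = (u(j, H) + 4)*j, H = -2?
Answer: 11451837696/230135 ≈ 49761.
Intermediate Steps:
Q(j, l) = -j (Q(j, l) = (-5 + 4)*j = -j)
s = 11522028871/230135 (s = -140174*1/230135 + 50067 = -140174/230135 + 50067 = 11522028871/230135 ≈ 50066.)
s + Q(305, -29) = 11522028871/230135 - 1*305 = 11522028871/230135 - 305 = 11451837696/230135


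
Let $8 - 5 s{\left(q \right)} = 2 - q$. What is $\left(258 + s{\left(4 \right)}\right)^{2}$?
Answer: $67600$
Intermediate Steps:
$s{\left(q \right)} = \frac{6}{5} + \frac{q}{5}$ ($s{\left(q \right)} = \frac{8}{5} - \frac{2 - q}{5} = \frac{8}{5} + \left(- \frac{2}{5} + \frac{q}{5}\right) = \frac{6}{5} + \frac{q}{5}$)
$\left(258 + s{\left(4 \right)}\right)^{2} = \left(258 + \left(\frac{6}{5} + \frac{1}{5} \cdot 4\right)\right)^{2} = \left(258 + \left(\frac{6}{5} + \frac{4}{5}\right)\right)^{2} = \left(258 + 2\right)^{2} = 260^{2} = 67600$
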